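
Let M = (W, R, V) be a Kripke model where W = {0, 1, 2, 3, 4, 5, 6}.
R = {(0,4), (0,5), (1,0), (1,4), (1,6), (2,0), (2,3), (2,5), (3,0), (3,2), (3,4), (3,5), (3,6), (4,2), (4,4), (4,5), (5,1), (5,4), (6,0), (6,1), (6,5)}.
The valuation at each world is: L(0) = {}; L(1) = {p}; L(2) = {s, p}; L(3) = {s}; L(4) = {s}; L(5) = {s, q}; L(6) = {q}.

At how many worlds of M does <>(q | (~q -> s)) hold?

7

Recall that <>ψ holds at a world iff ψ holds at some accessible world.
Let φ = <>(q | (~q -> s)). Evaluate φ at each world:
  0 (successors {4, 5}): φ is true.
  1 (successors {0, 4, 6}): φ is true.
  2 (successors {0, 3, 5}): φ is true.
  3 (successors {0, 2, 4, 5, 6}): φ is true.
  4 (successors {2, 4, 5}): φ is true.
  5 (successors {1, 4}): φ is true.
  6 (successors {0, 1, 5}): φ is true.
For instance, at 5:
  At 5: <>(q | (~q -> s)) requires q | (~q -> s) at some successor in {1, 4}.
    q | (~q -> s) holds at 4, so <>(q | (~q -> s)) is true at 5.
Satisfying worlds: {0, 1, 2, 3, 4, 5, 6}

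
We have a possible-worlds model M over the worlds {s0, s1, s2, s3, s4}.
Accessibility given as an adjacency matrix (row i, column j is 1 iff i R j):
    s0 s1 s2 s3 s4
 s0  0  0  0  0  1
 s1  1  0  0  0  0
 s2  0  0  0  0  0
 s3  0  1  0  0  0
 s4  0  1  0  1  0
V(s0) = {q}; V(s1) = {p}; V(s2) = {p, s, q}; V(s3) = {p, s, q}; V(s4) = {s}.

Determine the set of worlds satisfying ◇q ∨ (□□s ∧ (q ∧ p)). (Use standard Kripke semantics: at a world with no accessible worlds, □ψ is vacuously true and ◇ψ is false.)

Let φ = ◇q ∨ (□□s ∧ (q ∧ p)). Evaluate φ at each world:
  s0 (successors {s4}): φ is false.
  s1 (successors {s0}): φ is true.
  s2 (successors ∅): φ is true.
  s3 (successors {s1}): φ is false.
  s4 (successors {s1, s3}): φ is true.
For instance, at s3:
  At s3: ◇q is false, □□s ∧ (q ∧ p) is false, so ◇q ∨ (□□s ∧ (q ∧ p)) is false.
    At s3: ◇q requires q at some successor in {s1}.
      At s1: q is false.
    So ◇q is false at s3.
    At s3: □□s is false, q ∧ p is true, so □□s ∧ (q ∧ p) is false.
      At s3: □□s requires □s at every successor {s1}.
        □s fails at s1, so □□s is false at s3.
Satisfying worlds: {s1, s2, s4}

s1, s2, s4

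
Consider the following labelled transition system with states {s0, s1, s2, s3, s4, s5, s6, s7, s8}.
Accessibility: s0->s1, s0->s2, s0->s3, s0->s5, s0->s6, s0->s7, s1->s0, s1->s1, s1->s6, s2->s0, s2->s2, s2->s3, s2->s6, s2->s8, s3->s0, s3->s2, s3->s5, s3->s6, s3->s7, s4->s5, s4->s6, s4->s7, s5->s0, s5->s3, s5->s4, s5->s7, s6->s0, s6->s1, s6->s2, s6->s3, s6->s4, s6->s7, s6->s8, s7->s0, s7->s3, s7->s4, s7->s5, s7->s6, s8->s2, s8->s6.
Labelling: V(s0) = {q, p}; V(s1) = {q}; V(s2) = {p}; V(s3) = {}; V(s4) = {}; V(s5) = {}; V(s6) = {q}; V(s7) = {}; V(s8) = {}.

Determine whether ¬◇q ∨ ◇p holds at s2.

Yes

At s2: ¬◇q is false, ◇p is true, so ¬◇q ∨ ◇p is true.
  At s2: ◇q is true, so ¬◇q is false.
    At s2: ◇q requires q at some successor in {s0, s2, s3, s6, s8}.
      q holds at s0, so ◇q is true at s2.
  At s2: ◇p requires p at some successor in {s0, s2, s3, s6, s8}.
    p holds at s0, so ◇p is true at s2.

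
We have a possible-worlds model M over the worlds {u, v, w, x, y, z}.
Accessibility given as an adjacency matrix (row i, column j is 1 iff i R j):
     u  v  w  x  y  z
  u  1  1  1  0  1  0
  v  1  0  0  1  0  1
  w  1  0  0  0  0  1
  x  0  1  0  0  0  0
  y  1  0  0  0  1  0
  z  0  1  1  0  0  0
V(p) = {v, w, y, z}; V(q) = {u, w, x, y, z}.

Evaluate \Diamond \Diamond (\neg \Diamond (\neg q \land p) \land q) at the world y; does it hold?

Yes

At y: \Diamond \Diamond (\neg \Diamond (\neg q \land p) \land q) requires \Diamond (\neg \Diamond (\neg q \land p) \land q) at some successor in {u, y}.
  \Diamond (\neg \Diamond (\neg q \land p) \land q) holds at u, so \Diamond \Diamond (\neg \Diamond (\neg q \land p) \land q) is true at y.
    At u: \Diamond (\neg \Diamond (\neg q \land p) \land q) requires \neg \Diamond (\neg q \land p) \land q at some successor in {u, v, w, y}.
      \neg \Diamond (\neg q \land p) \land q holds at w, so \Diamond (\neg \Diamond (\neg q \land p) \land q) is true at u.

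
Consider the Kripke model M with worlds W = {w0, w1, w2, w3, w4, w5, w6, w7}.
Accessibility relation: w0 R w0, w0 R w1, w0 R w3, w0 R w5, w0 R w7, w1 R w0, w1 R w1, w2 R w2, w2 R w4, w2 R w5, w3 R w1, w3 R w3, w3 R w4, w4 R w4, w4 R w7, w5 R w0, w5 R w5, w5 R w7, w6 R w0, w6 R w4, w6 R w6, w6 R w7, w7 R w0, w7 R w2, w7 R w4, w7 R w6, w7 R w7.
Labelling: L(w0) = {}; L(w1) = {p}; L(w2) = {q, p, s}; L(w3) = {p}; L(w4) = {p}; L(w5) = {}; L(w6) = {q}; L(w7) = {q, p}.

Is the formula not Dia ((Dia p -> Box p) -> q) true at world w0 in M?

No

At w0: Dia ((Dia p -> Box p) -> q) is true, so not Dia ((Dia p -> Box p) -> q) is false.
  At w0: Dia ((Dia p -> Box p) -> q) requires (Dia p -> Box p) -> q at some successor in {w0, w1, w3, w5, w7}.
    (Dia p -> Box p) -> q holds at w0, so Dia ((Dia p -> Box p) -> q) is true at w0.
      At w0: Dia p -> Box p is false, q is false, so (Dia p -> Box p) -> q is true.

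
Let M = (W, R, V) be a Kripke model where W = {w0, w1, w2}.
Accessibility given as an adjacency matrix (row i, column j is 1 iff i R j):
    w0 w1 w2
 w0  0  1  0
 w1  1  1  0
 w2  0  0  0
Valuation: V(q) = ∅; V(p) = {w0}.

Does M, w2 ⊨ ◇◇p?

No

Recall that ◇ψ holds at a world iff ψ holds at some accessible world.
At w2: no accessible worlds, so ◇◇p is false.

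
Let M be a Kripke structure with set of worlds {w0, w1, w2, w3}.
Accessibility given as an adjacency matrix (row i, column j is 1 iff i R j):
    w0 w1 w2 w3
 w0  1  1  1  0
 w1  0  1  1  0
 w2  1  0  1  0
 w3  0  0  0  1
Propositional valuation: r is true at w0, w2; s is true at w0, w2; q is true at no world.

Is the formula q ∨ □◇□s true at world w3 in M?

No

Recall that □ψ holds at a world iff ψ holds at every accessible world, and ◇ψ holds iff ψ holds at some accessible world.
At w3: q is false, □◇□s is false, so q ∨ □◇□s is false.
  At w3: □◇□s requires ◇□s at every successor {w3}.
    ◇□s fails at w3, so □◇□s is false at w3.
      At w3: ◇□s requires □s at some successor in {w3}.
        At w3: □s is false.
      So ◇□s is false at w3.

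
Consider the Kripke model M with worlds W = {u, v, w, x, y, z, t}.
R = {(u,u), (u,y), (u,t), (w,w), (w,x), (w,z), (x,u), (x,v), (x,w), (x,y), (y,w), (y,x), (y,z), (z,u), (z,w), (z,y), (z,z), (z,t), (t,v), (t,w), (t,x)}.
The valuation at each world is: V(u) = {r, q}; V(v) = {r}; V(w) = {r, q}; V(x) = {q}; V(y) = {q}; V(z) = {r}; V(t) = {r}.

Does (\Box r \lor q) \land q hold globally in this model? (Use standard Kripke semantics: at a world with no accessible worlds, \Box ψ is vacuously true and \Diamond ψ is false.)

No

Recall that \Box ψ holds at a world iff ψ holds at every accessible world, and \Diamond ψ holds iff ψ holds at some accessible world.
Let φ = (\Box r \lor q) \land q. Evaluate φ at each world:
  u (successors {u, y, t}): φ is true.
  v (successors ∅): φ is false.
  w (successors {w, x, z}): φ is true.
  x (successors {u, v, w, y}): φ is true.
  y (successors {w, x, z}): φ is true.
  z (successors {u, w, y, z, t}): φ is false.
  t (successors {v, w, x}): φ is false.
Detail at v (counterexample):
  At v: \Box r \lor q is true, q is false, so (\Box r \lor q) \land q is false.
    At v: \Box r is true, q is false, so \Box r \lor q is true.
      At v: no accessible worlds, so \Box r holds vacuously.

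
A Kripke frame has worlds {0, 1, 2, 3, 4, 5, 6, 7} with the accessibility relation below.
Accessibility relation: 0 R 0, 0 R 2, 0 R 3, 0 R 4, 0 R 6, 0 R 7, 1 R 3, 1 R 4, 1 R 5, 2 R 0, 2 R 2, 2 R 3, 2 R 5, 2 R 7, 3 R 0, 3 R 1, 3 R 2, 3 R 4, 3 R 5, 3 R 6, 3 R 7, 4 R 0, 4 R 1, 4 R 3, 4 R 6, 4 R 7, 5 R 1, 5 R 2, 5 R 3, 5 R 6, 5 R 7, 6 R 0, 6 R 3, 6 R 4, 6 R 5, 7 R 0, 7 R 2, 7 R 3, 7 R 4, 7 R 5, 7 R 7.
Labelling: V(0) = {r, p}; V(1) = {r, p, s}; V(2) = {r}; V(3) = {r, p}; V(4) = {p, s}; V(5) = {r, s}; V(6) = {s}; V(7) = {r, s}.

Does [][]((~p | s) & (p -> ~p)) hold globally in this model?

Let φ = [][]((~p | s) & (p -> ~p)). Evaluate φ at each world:
  0 (successors {0, 2, 3, 4, 6, 7}): φ is false.
  1 (successors {3, 4, 5}): φ is false.
  2 (successors {0, 2, 3, 5, 7}): φ is false.
  3 (successors {0, 1, 2, 4, 5, 6, 7}): φ is false.
  4 (successors {0, 1, 3, 6, 7}): φ is false.
  5 (successors {1, 2, 3, 6, 7}): φ is false.
  6 (successors {0, 3, 4, 5}): φ is false.
  7 (successors {0, 2, 3, 4, 5, 7}): φ is false.
Detail at 0 (counterexample):
  At 0: [][]((~p | s) & (p -> ~p)) requires []((~p | s) & (p -> ~p)) at every successor {0, 2, 3, 4, 6, 7}.
    []((~p | s) & (p -> ~p)) fails at 0, so [][]((~p | s) & (p -> ~p)) is false at 0.
      At 0: []((~p | s) & (p -> ~p)) requires (~p | s) & (p -> ~p) at every successor {0, 2, 3, 4, 6, 7}.
        (~p | s) & (p -> ~p) fails at 0, so []((~p | s) & (p -> ~p)) is false at 0.

No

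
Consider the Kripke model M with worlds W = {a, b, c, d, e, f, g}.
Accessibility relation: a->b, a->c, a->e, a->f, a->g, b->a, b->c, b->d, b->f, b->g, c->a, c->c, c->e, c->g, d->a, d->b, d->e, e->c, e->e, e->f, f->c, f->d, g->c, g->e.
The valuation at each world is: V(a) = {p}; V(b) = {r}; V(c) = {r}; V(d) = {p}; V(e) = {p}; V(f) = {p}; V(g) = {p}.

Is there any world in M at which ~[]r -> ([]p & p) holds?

Recall that []ψ holds at a world iff ψ holds at every accessible world, and <>ψ holds iff ψ holds at some accessible world.
Let φ = ~[]r -> ([]p & p). Evaluate φ at each world:
  a (successors {b, c, e, f, g}): φ is false.
  b (successors {a, c, d, f, g}): φ is false.
  c (successors {a, c, e, g}): φ is false.
  d (successors {a, b, e}): φ is false.
  e (successors {c, e, f}): φ is false.
  f (successors {c, d}): φ is false.
  g (successors {c, e}): φ is false.
For instance, at e:
  At e: ~[]r is true, []p & p is false, so ~[]r -> ([]p & p) is false.
    At e: []r is false, so ~[]r is true.
      At e: []r requires r at every successor {c, e, f}.
        r fails at e, so []r is false at e.
    At e: []p is false, p is true, so []p & p is false.
      At e: []p requires p at every successor {c, e, f}.
        p fails at c, so []p is false at e.

No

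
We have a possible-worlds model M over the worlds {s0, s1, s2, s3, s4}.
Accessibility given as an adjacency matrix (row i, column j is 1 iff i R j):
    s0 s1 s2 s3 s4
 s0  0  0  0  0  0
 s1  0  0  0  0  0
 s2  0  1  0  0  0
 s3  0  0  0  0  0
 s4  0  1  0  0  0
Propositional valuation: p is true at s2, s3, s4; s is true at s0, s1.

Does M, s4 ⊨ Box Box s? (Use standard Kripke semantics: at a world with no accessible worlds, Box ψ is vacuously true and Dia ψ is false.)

Yes

At s4: Box Box s requires Box s at every successor {s1}.
    At s1: no accessible worlds, so Box s holds vacuously.
So Box Box s is true at s4.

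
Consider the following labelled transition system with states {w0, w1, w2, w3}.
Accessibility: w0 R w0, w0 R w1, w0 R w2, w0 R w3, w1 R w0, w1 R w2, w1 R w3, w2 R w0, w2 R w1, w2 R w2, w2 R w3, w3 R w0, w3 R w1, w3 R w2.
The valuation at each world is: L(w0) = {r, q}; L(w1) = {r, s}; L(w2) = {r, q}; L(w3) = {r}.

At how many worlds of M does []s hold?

Let φ = []s. Evaluate φ at each world:
  w0 (successors {w0, w1, w2, w3}): φ is false.
  w1 (successors {w0, w2, w3}): φ is false.
  w2 (successors {w0, w1, w2, w3}): φ is false.
  w3 (successors {w0, w1, w2}): φ is false.
For instance, at w3:
  At w3: []s requires s at every successor {w0, w1, w2}.
    s fails at w0, so []s is false at w3.
Satisfying worlds: none.

0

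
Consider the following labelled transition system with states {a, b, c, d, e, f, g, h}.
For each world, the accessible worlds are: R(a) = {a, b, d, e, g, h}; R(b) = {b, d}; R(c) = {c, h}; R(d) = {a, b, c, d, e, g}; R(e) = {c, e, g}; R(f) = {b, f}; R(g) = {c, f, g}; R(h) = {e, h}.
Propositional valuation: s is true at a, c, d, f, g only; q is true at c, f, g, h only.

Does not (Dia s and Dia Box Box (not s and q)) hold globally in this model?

Let φ = not (Dia s and Dia Box Box (not s and q)). Evaluate φ at each world:
  a (successors {a, b, d, e, g, h}): φ is true.
  b (successors {b, d}): φ is true.
  c (successors {c, h}): φ is true.
  d (successors {a, b, c, d, e, g}): φ is true.
  e (successors {c, e, g}): φ is true.
  f (successors {b, f}): φ is true.
  g (successors {c, f, g}): φ is true.
  h (successors {e, h}): φ is true.
For instance, at d:
  At d: Dia s and Dia Box Box (not s and q) is false, so not (Dia s and Dia Box Box (not s and q)) is true.
    At d: Dia s is true, Dia Box Box (not s and q) is false, so Dia s and Dia Box Box (not s and q) is false.
      At d: Dia s requires s at some successor in {a, b, c, d, e, g}.
        s holds at a, so Dia s is true at d.
      At d: Dia Box Box (not s and q) requires Box Box (not s and q) at some successor in {a, b, c, d, e, g}.
        At a: Box Box (not s and q) is false.
        At b: Box Box (not s and q) is false.
        At c: Box Box (not s and q) is false.
        At d: Box Box (not s and q) is false.
        At e: Box Box (not s and q) is false.
        At g: Box Box (not s and q) is false.
      So Dia Box Box (not s and q) is false at d.

Yes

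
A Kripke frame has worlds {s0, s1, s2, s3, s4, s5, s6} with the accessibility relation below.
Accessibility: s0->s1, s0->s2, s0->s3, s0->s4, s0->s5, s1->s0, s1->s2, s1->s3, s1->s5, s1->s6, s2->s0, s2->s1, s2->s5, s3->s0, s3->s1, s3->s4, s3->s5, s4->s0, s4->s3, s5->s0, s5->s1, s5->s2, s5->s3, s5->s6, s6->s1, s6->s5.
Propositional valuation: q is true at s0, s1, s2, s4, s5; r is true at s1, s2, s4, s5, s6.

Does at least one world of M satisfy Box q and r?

Let φ = Box q and r. Evaluate φ at each world:
  s0 (successors {s1, s2, s3, s4, s5}): φ is false.
  s1 (successors {s0, s2, s3, s5, s6}): φ is false.
  s2 (successors {s0, s1, s5}): φ is true.
  s3 (successors {s0, s1, s4, s5}): φ is false.
  s4 (successors {s0, s3}): φ is false.
  s5 (successors {s0, s1, s2, s3, s6}): φ is false.
  s6 (successors {s1, s5}): φ is true.
Detail at s2 (witness):
  At s2: Box q is true, r is true, so Box q and r is true.
    At s2: Box q requires q at every successor {s0, s1, s5}.
      At s0: q is true.
      At s1: q is true.
      At s5: q is true.
    So Box q is true at s2.

Yes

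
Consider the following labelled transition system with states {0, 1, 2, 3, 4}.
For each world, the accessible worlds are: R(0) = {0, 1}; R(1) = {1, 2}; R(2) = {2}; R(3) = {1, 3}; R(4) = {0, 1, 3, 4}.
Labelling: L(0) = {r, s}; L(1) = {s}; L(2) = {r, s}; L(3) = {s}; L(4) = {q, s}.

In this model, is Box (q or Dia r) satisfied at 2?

Recall that Box ψ holds at a world iff ψ holds at every accessible world, and Dia ψ holds iff ψ holds at some accessible world.
At 2: Box (q or Dia r) requires q or Dia r at every successor {2}.
    At 2: q is false, Dia r is true, so q or Dia r is true.
      At 2: Dia r requires r at some successor in {2}.
        r holds at 2, so Dia r is true at 2.
So Box (q or Dia r) is true at 2.

Yes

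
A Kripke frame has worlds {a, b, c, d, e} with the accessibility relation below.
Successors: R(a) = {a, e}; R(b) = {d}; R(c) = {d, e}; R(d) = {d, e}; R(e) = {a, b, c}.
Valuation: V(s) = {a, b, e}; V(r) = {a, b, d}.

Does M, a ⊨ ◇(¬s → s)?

At a: ◇(¬s → s) requires ¬s → s at some successor in {a, e}.
  ¬s → s holds at a, so ◇(¬s → s) is true at a.

Yes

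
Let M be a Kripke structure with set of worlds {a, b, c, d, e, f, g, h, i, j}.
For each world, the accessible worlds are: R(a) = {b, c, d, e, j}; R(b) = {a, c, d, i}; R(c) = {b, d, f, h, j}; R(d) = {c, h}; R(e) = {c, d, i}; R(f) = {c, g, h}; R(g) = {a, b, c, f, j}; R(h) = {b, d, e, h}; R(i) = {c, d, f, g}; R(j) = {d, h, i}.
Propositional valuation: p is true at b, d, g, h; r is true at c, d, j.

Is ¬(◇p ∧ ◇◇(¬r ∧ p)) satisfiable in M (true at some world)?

No

Let φ = ¬(◇p ∧ ◇◇(¬r ∧ p)). Evaluate φ at each world:
  a (successors {b, c, d, e, j}): φ is false.
  b (successors {a, c, d, i}): φ is false.
  c (successors {b, d, f, h, j}): φ is false.
  d (successors {c, h}): φ is false.
  e (successors {c, d, i}): φ is false.
  f (successors {c, g, h}): φ is false.
  g (successors {a, b, c, f, j}): φ is false.
  h (successors {b, d, e, h}): φ is false.
  i (successors {c, d, f, g}): φ is false.
  j (successors {d, h, i}): φ is false.
For instance, at j:
  At j: ◇p ∧ ◇◇(¬r ∧ p) is true, so ¬(◇p ∧ ◇◇(¬r ∧ p)) is false.
    At j: ◇p is true, ◇◇(¬r ∧ p) is true, so ◇p ∧ ◇◇(¬r ∧ p) is true.
      At j: ◇p requires p at some successor in {d, h, i}.
        p holds at d, so ◇p is true at j.
      At j: ◇◇(¬r ∧ p) requires ◇(¬r ∧ p) at some successor in {d, h, i}.
        ◇(¬r ∧ p) holds at d, so ◇◇(¬r ∧ p) is true at j.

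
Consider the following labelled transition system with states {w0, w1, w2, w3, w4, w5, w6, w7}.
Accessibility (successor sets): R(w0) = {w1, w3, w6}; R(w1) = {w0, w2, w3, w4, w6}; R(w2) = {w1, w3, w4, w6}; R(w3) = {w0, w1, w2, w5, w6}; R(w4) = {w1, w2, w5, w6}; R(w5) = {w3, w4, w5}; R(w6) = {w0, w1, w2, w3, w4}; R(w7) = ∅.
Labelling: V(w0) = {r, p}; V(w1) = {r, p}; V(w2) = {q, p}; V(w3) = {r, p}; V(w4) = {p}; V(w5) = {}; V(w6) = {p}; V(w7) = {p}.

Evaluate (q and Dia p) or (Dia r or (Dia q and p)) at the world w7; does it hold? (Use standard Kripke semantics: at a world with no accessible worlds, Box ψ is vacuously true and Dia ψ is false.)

At w7: q and Dia p is false, Dia r or (Dia q and p) is false, so (q and Dia p) or (Dia r or (Dia q and p)) is false.
  At w7: q is false, Dia p is false, so q and Dia p is false.
    At w7: no accessible worlds, so Dia p is false.
  At w7: Dia r is false, Dia q and p is false, so Dia r or (Dia q and p) is false.
    At w7: no accessible worlds, so Dia r is false.
    At w7: Dia q is false, p is true, so Dia q and p is false.
      At w7: no accessible worlds, so Dia q is false.

No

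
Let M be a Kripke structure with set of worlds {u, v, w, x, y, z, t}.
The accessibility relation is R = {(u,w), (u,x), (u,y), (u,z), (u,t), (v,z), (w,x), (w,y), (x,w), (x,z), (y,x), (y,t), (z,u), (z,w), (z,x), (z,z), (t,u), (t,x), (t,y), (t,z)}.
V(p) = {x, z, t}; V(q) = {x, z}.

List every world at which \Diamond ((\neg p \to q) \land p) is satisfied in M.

Let φ = \Diamond ((\neg p \to q) \land p). Evaluate φ at each world:
  u (successors {w, x, y, z, t}): φ is true.
  v (successors {z}): φ is true.
  w (successors {x, y}): φ is true.
  x (successors {w, z}): φ is true.
  y (successors {x, t}): φ is true.
  z (successors {u, w, x, z}): φ is true.
  t (successors {u, x, y, z}): φ is true.
For instance, at z:
  At z: \Diamond ((\neg p \to q) \land p) requires (\neg p \to q) \land p at some successor in {u, w, x, z}.
    (\neg p \to q) \land p holds at x, so \Diamond ((\neg p \to q) \land p) is true at z.
Satisfying worlds: {u, v, w, x, y, z, t}

u, v, w, x, y, z, t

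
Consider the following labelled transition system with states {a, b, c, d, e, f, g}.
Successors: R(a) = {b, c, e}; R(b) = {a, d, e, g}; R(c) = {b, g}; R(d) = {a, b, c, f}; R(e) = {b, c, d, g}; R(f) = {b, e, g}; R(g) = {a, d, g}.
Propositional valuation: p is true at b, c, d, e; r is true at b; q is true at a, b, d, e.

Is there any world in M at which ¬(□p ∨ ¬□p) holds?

No

Let φ = ¬(□p ∨ ¬□p). Evaluate φ at each world:
  a (successors {b, c, e}): φ is false.
  b (successors {a, d, e, g}): φ is false.
  c (successors {b, g}): φ is false.
  d (successors {a, b, c, f}): φ is false.
  e (successors {b, c, d, g}): φ is false.
  f (successors {b, e, g}): φ is false.
  g (successors {a, d, g}): φ is false.
For instance, at f:
  At f: □p ∨ ¬□p is true, so ¬(□p ∨ ¬□p) is false.
    At f: □p is false, ¬□p is true, so □p ∨ ¬□p is true.
      At f: □p requires p at every successor {b, e, g}.
        p fails at g, so □p is false at f.
      At f: □p is false, so ¬□p is true.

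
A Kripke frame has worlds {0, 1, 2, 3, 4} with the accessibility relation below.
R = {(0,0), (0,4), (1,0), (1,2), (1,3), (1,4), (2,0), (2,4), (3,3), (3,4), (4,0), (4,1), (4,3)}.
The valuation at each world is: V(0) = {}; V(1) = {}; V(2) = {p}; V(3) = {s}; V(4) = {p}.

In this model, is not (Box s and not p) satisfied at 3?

At 3: Box s and not p is false, so not (Box s and not p) is true.
  At 3: Box s is false, not p is true, so Box s and not p is false.
    At 3: Box s requires s at every successor {3, 4}.
      s fails at 4, so Box s is false at 3.

Yes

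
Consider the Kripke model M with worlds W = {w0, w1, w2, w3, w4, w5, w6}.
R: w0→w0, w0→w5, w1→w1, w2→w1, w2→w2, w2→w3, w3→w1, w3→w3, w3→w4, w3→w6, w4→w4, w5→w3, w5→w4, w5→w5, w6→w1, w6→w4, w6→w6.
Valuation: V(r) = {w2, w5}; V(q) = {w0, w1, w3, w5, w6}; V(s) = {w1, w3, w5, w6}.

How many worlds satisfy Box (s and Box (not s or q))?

1

Let φ = Box (s and Box (not s or q)). Evaluate φ at each world:
  w0 (successors {w0, w5}): φ is false.
  w1 (successors {w1}): φ is true.
  w2 (successors {w1, w2, w3}): φ is false.
  w3 (successors {w1, w3, w4, w6}): φ is false.
  w4 (successors {w4}): φ is false.
  w5 (successors {w3, w4, w5}): φ is false.
  w6 (successors {w1, w4, w6}): φ is false.
For instance, at w6:
  At w6: Box (s and Box (not s or q)) requires s and Box (not s or q) at every successor {w1, w4, w6}.
    s and Box (not s or q) fails at w4, so Box (s and Box (not s or q)) is false at w6.
      At w4: s is false, Box (not s or q) is true, so s and Box (not s or q) is false.
Satisfying worlds: {w1}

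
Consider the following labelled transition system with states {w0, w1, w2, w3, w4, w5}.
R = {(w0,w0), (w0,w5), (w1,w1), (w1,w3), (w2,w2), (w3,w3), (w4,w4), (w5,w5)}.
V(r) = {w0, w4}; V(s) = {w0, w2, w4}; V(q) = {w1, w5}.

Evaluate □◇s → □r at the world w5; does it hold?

Recall that □ψ holds at a world iff ψ holds at every accessible world, and ◇ψ holds iff ψ holds at some accessible world.
At w5: □◇s is false, □r is false, so □◇s → □r is true.
  At w5: □◇s requires ◇s at every successor {w5}.
    ◇s fails at w5, so □◇s is false at w5.
      At w5: ◇s requires s at some successor in {w5}.
        At w5: s is false.
      So ◇s is false at w5.
  At w5: □r requires r at every successor {w5}.
    r fails at w5, so □r is false at w5.

Yes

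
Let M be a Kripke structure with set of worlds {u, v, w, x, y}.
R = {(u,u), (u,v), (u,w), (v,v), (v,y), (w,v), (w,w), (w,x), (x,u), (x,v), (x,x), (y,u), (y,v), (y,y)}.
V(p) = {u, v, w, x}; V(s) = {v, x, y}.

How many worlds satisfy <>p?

Let φ = <>p. Evaluate φ at each world:
  u (successors {u, v, w}): φ is true.
  v (successors {v, y}): φ is true.
  w (successors {v, w, x}): φ is true.
  x (successors {u, v, x}): φ is true.
  y (successors {u, v, y}): φ is true.
For instance, at w:
  At w: <>p requires p at some successor in {v, w, x}.
    p holds at v, so <>p is true at w.
Satisfying worlds: {u, v, w, x, y}

5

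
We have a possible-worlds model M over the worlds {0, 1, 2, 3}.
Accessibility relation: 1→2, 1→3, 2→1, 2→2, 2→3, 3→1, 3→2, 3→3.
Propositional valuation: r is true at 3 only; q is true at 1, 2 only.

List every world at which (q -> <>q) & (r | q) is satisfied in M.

1, 2, 3

Let φ = (q -> <>q) & (r | q). Evaluate φ at each world:
  0 (successors ∅): φ is false.
  1 (successors {2, 3}): φ is true.
  2 (successors {1, 2, 3}): φ is true.
  3 (successors {1, 2, 3}): φ is true.
For instance, at 1:
  At 1: q -> <>q is true, r | q is true, so (q -> <>q) & (r | q) is true.
    At 1: q is true, <>q is true, so q -> <>q is true.
      At 1: <>q requires q at some successor in {2, 3}.
        q holds at 2, so <>q is true at 1.
Satisfying worlds: {1, 2, 3}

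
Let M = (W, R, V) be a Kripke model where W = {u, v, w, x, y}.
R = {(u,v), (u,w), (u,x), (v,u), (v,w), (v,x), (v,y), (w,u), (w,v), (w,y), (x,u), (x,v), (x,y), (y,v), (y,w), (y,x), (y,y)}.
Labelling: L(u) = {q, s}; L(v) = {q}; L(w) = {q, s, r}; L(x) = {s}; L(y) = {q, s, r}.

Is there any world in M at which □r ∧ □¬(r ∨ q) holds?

Let φ = □r ∧ □¬(r ∨ q). Evaluate φ at each world:
  u (successors {v, w, x}): φ is false.
  v (successors {u, w, x, y}): φ is false.
  w (successors {u, v, y}): φ is false.
  x (successors {u, v, y}): φ is false.
  y (successors {v, w, x, y}): φ is false.
For instance, at u:
  At u: □r is false, □¬(r ∨ q) is false, so □r ∧ □¬(r ∨ q) is false.
    At u: □r requires r at every successor {v, w, x}.
      r fails at v, so □r is false at u.
    At u: □¬(r ∨ q) requires ¬(r ∨ q) at every successor {v, w, x}.
      ¬(r ∨ q) fails at v, so □¬(r ∨ q) is false at u.

No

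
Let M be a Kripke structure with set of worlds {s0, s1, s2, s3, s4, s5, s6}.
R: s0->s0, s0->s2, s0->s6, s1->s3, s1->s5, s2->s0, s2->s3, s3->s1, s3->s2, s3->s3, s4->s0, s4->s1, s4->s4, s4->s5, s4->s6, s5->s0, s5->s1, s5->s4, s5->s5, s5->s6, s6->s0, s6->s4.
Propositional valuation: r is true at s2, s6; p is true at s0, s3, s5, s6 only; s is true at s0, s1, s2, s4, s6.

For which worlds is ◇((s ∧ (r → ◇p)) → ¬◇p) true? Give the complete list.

Let φ = ◇((s ∧ (r → ◇p)) → ¬◇p). Evaluate φ at each world:
  s0 (successors {s0, s2, s6}): φ is false.
  s1 (successors {s3, s5}): φ is true.
  s2 (successors {s0, s3}): φ is true.
  s3 (successors {s1, s2, s3}): φ is true.
  s4 (successors {s0, s1, s4, s5, s6}): φ is true.
  s5 (successors {s0, s1, s4, s5, s6}): φ is true.
  s6 (successors {s0, s4}): φ is false.
For instance, at s1:
  At s1: ◇((s ∧ (r → ◇p)) → ¬◇p) requires (s ∧ (r → ◇p)) → ¬◇p at some successor in {s3, s5}.
    (s ∧ (r → ◇p)) → ¬◇p holds at s3, so ◇((s ∧ (r → ◇p)) → ¬◇p) is true at s1.
      At s3: s ∧ (r → ◇p) is false, ¬◇p is false, so (s ∧ (r → ◇p)) → ¬◇p is true.
Satisfying worlds: {s1, s2, s3, s4, s5}

s1, s2, s3, s4, s5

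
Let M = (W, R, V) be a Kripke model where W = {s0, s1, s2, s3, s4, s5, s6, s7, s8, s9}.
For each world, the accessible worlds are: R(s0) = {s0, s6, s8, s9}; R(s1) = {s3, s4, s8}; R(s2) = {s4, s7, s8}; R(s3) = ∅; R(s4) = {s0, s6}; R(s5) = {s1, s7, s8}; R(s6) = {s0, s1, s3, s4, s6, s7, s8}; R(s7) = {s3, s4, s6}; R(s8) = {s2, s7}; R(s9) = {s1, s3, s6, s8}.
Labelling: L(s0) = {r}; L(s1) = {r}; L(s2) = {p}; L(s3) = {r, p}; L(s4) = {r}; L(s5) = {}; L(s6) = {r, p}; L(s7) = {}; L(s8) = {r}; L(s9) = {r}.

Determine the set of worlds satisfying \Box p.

Let φ = \Box p. Evaluate φ at each world:
  s0 (successors {s0, s6, s8, s9}): φ is false.
  s1 (successors {s3, s4, s8}): φ is false.
  s2 (successors {s4, s7, s8}): φ is false.
  s3 (successors ∅): φ is true.
  s4 (successors {s0, s6}): φ is false.
  s5 (successors {s1, s7, s8}): φ is false.
  s6 (successors {s0, s1, s3, s4, s6, s7, s8}): φ is false.
  s7 (successors {s3, s4, s6}): φ is false.
  s8 (successors {s2, s7}): φ is false.
  s9 (successors {s1, s3, s6, s8}): φ is false.
For instance, at s8:
  At s8: \Box p requires p at every successor {s2, s7}.
    p fails at s7, so \Box p is false at s8.
Satisfying worlds: {s3}

s3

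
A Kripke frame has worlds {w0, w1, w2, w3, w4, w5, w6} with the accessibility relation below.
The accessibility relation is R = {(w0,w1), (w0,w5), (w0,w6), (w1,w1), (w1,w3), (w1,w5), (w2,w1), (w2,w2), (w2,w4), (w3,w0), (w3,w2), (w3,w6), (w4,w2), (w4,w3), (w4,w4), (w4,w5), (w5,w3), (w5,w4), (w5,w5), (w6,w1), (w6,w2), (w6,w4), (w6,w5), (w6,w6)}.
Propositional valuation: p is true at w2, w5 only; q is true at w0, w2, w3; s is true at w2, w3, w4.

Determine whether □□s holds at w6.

At w6: □□s requires □s at every successor {w1, w2, w4, w5, w6}.
  □s fails at w1, so □□s is false at w6.
    At w1: □s requires s at every successor {w1, w3, w5}.
      s fails at w1, so □s is false at w1.

No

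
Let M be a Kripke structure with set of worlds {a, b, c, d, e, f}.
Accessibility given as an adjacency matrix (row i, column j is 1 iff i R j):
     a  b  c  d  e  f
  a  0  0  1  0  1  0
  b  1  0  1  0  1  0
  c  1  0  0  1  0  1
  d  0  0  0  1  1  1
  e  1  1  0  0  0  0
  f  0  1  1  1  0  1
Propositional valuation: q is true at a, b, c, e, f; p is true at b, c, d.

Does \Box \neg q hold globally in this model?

No

Let φ = \Box \neg q. Evaluate φ at each world:
  a (successors {c, e}): φ is false.
  b (successors {a, c, e}): φ is false.
  c (successors {a, d, f}): φ is false.
  d (successors {d, e, f}): φ is false.
  e (successors {a, b}): φ is false.
  f (successors {b, c, d, f}): φ is false.
Detail at a (counterexample):
  At a: \Box \neg q requires \neg q at every successor {c, e}.
    \neg q fails at c, so \Box \neg q is false at a.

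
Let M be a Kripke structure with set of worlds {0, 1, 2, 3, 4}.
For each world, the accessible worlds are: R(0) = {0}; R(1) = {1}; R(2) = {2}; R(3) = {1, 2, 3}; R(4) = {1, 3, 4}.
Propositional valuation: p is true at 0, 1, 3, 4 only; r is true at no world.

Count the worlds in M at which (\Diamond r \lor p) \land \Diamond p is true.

Let φ = (\Diamond r \lor p) \land \Diamond p. Evaluate φ at each world:
  0 (successors {0}): φ is true.
  1 (successors {1}): φ is true.
  2 (successors {2}): φ is false.
  3 (successors {1, 2, 3}): φ is true.
  4 (successors {1, 3, 4}): φ is true.
For instance, at 0:
  At 0: \Diamond r \lor p is true, \Diamond p is true, so (\Diamond r \lor p) \land \Diamond p is true.
    At 0: \Diamond r is false, p is true, so \Diamond r \lor p is true.
      At 0: \Diamond r requires r at some successor in {0}.
        At 0: r is false.
      So \Diamond r is false at 0.
    At 0: \Diamond p requires p at some successor in {0}.
      p holds at 0, so \Diamond p is true at 0.
Satisfying worlds: {0, 1, 3, 4}

4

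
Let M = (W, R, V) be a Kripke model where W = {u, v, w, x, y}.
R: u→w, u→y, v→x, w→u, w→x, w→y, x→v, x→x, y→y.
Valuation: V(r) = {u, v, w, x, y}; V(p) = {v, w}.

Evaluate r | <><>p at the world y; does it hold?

Yes

Recall that <>ψ holds at a world iff ψ holds at some accessible world.
At y: r is true, <><>p is false, so r | <><>p is true.
  At y: <><>p requires <>p at some successor in {y}.
    At y: <>p is false.
  So <><>p is false at y.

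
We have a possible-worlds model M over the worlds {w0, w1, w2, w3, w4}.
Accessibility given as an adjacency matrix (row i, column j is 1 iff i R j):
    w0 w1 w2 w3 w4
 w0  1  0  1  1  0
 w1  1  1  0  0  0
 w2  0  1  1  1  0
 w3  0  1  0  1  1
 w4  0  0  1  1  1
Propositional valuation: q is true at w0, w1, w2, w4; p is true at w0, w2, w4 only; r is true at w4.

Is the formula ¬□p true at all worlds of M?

Let φ = ¬□p. Evaluate φ at each world:
  w0 (successors {w0, w2, w3}): φ is true.
  w1 (successors {w0, w1}): φ is true.
  w2 (successors {w1, w2, w3}): φ is true.
  w3 (successors {w1, w3, w4}): φ is true.
  w4 (successors {w2, w3, w4}): φ is true.
For instance, at w2:
  At w2: □p is false, so ¬□p is true.
    At w2: □p requires p at every successor {w1, w2, w3}.
      p fails at w1, so □p is false at w2.

Yes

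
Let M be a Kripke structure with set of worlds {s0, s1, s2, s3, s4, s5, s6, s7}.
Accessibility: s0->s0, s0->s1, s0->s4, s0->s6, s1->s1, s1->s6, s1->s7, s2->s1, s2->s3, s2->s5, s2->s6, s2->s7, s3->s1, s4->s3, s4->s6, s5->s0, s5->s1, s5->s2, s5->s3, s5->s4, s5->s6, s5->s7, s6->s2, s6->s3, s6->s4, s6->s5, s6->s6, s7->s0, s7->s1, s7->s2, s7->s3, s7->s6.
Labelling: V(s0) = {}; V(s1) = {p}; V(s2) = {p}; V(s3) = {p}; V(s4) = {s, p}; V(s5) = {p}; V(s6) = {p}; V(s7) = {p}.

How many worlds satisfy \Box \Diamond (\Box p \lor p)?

8

Let φ = \Box \Diamond (\Box p \lor p). Evaluate φ at each world:
  s0 (successors {s0, s1, s4, s6}): φ is true.
  s1 (successors {s1, s6, s7}): φ is true.
  s2 (successors {s1, s3, s5, s6, s7}): φ is true.
  s3 (successors {s1}): φ is true.
  s4 (successors {s3, s6}): φ is true.
  s5 (successors {s0, s1, s2, s3, s4, s6, s7}): φ is true.
  s6 (successors {s2, s3, s4, s5, s6}): φ is true.
  s7 (successors {s0, s1, s2, s3, s6}): φ is true.
For instance, at s2:
  At s2: \Box \Diamond (\Box p \lor p) requires \Diamond (\Box p \lor p) at every successor {s1, s3, s5, s6, s7}.
    At s1: \Diamond (\Box p \lor p) is true.
    At s3: \Diamond (\Box p \lor p) is true.
    At s5: \Diamond (\Box p \lor p) is true.
    At s6: \Diamond (\Box p \lor p) is true.
    At s7: \Diamond (\Box p \lor p) is true.
  So \Box \Diamond (\Box p \lor p) is true at s2.
Satisfying worlds: {s0, s1, s2, s3, s4, s5, s6, s7}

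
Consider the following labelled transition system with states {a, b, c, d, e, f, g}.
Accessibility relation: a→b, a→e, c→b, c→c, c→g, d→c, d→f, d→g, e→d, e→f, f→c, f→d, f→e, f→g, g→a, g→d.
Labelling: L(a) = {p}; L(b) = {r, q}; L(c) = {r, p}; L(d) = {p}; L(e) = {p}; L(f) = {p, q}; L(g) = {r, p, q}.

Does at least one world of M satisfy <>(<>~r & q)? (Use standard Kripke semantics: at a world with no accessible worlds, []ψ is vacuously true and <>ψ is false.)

Let φ = <>(<>~r & q). Evaluate φ at each world:
  a (successors {b, e}): φ is false.
  b (successors ∅): φ is false.
  c (successors {b, c, g}): φ is true.
  d (successors {c, f, g}): φ is true.
  e (successors {d, f}): φ is true.
  f (successors {c, d, e, g}): φ is true.
  g (successors {a, d}): φ is false.
Detail at c (witness):
  At c: <>(<>~r & q) requires <>~r & q at some successor in {b, c, g}.
    <>~r & q holds at g, so <>(<>~r & q) is true at c.
      At g: <>~r is true, q is true, so <>~r & q is true.

Yes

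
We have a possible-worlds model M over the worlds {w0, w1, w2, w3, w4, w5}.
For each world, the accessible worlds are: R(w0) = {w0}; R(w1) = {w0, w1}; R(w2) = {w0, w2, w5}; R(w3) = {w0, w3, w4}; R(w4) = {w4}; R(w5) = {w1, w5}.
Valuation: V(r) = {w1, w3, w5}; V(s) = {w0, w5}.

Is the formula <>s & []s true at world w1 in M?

No

Recall that []ψ holds at a world iff ψ holds at every accessible world, and <>ψ holds iff ψ holds at some accessible world.
At w1: <>s is true, []s is false, so <>s & []s is false.
  At w1: <>s requires s at some successor in {w0, w1}.
    s holds at w0, so <>s is true at w1.
  At w1: []s requires s at every successor {w0, w1}.
    s fails at w1, so []s is false at w1.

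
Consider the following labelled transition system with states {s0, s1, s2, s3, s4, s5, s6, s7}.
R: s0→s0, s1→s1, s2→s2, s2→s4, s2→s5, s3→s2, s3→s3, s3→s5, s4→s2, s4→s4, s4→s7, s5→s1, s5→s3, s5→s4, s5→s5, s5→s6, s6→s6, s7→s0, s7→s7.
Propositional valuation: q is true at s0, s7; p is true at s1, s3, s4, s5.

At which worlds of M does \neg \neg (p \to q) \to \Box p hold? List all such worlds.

Let φ = \neg \neg (p \to q) \to \Box p. Evaluate φ at each world:
  s0 (successors {s0}): φ is false.
  s1 (successors {s1}): φ is true.
  s2 (successors {s2, s4, s5}): φ is false.
  s3 (successors {s2, s3, s5}): φ is true.
  s4 (successors {s2, s4, s7}): φ is true.
  s5 (successors {s1, s3, s4, s5, s6}): φ is true.
  s6 (successors {s6}): φ is false.
  s7 (successors {s0, s7}): φ is false.
For instance, at s6:
  At s6: \neg \neg (p \to q) is true, \Box p is false, so \neg \neg (p \to q) \to \Box p is false.
    At s6: \Box p requires p at every successor {s6}.
      p fails at s6, so \Box p is false at s6.
Satisfying worlds: {s1, s3, s4, s5}

s1, s3, s4, s5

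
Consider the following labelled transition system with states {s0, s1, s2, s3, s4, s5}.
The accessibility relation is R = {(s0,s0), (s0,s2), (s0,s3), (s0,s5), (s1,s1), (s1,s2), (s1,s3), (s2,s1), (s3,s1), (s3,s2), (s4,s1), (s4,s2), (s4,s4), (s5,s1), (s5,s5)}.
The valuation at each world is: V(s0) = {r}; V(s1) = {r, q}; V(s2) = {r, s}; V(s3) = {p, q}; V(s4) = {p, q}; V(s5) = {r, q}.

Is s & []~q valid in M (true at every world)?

No

Let φ = s & []~q. Evaluate φ at each world:
  s0 (successors {s0, s2, s3, s5}): φ is false.
  s1 (successors {s1, s2, s3}): φ is false.
  s2 (successors {s1}): φ is false.
  s3 (successors {s1, s2}): φ is false.
  s4 (successors {s1, s2, s4}): φ is false.
  s5 (successors {s1, s5}): φ is false.
Detail at s0 (counterexample):
  At s0: s is false, []~q is false, so s & []~q is false.
    At s0: []~q requires ~q at every successor {s0, s2, s3, s5}.
      ~q fails at s3, so []~q is false at s0.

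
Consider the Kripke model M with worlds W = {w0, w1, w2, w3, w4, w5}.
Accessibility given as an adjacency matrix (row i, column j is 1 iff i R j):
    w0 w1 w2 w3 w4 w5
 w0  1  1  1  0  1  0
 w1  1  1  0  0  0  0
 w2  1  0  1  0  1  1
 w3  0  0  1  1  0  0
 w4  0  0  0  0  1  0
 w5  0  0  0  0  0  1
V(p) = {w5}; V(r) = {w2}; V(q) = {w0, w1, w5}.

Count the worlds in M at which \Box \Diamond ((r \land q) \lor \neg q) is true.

2

Recall that \Box ψ holds at a world iff ψ holds at every accessible world, and \Diamond ψ holds iff ψ holds at some accessible world.
Let φ = \Box \Diamond ((r \land q) \lor \neg q). Evaluate φ at each world:
  w0 (successors {w0, w1, w2, w4}): φ is false.
  w1 (successors {w0, w1}): φ is false.
  w2 (successors {w0, w2, w4, w5}): φ is false.
  w3 (successors {w2, w3}): φ is true.
  w4 (successors {w4}): φ is true.
  w5 (successors {w5}): φ is false.
For instance, at w1:
  At w1: \Box \Diamond ((r \land q) \lor \neg q) requires \Diamond ((r \land q) \lor \neg q) at every successor {w0, w1}.
    \Diamond ((r \land q) \lor \neg q) fails at w1, so \Box \Diamond ((r \land q) \lor \neg q) is false at w1.
      At w1: \Diamond ((r \land q) \lor \neg q) requires (r \land q) \lor \neg q at some successor in {w0, w1}.
        At w0: (r \land q) \lor \neg q is false.
        At w1: (r \land q) \lor \neg q is false.
      So \Diamond ((r \land q) \lor \neg q) is false at w1.
Satisfying worlds: {w3, w4}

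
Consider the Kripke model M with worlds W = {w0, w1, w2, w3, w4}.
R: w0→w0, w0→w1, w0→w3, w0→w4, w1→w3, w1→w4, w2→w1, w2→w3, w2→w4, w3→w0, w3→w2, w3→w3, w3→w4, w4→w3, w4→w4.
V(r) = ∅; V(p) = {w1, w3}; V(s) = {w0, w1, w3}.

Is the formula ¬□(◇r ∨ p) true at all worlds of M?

Let φ = ¬□(◇r ∨ p). Evaluate φ at each world:
  w0 (successors {w0, w1, w3, w4}): φ is true.
  w1 (successors {w3, w4}): φ is true.
  w2 (successors {w1, w3, w4}): φ is true.
  w3 (successors {w0, w2, w3, w4}): φ is true.
  w4 (successors {w3, w4}): φ is true.
For instance, at w4:
  At w4: □(◇r ∨ p) is false, so ¬□(◇r ∨ p) is true.
    At w4: □(◇r ∨ p) requires ◇r ∨ p at every successor {w3, w4}.
      ◇r ∨ p fails at w4, so □(◇r ∨ p) is false at w4.

Yes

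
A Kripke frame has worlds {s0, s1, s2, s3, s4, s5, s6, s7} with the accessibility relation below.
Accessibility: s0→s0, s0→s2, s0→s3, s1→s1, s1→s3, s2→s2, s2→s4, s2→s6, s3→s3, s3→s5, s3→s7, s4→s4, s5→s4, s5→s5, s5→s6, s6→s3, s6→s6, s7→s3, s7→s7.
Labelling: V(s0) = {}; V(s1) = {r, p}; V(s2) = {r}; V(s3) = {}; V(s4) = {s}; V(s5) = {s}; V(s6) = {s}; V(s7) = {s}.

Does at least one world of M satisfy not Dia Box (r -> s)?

No

Recall that Box ψ holds at a world iff ψ holds at every accessible world, and Dia ψ holds iff ψ holds at some accessible world.
Let φ = not Dia Box (r -> s). Evaluate φ at each world:
  s0 (successors {s0, s2, s3}): φ is false.
  s1 (successors {s1, s3}): φ is false.
  s2 (successors {s2, s4, s6}): φ is false.
  s3 (successors {s3, s5, s7}): φ is false.
  s4 (successors {s4}): φ is false.
  s5 (successors {s4, s5, s6}): φ is false.
  s6 (successors {s3, s6}): φ is false.
  s7 (successors {s3, s7}): φ is false.
For instance, at s0:
  At s0: Dia Box (r -> s) is true, so not Dia Box (r -> s) is false.
    At s0: Dia Box (r -> s) requires Box (r -> s) at some successor in {s0, s2, s3}.
      Box (r -> s) holds at s3, so Dia Box (r -> s) is true at s0.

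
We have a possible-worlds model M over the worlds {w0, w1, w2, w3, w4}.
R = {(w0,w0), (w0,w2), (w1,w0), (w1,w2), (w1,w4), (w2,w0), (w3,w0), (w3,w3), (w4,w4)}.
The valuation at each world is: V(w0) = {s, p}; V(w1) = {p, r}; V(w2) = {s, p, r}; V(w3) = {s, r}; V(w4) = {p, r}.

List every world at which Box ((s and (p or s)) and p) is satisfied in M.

Let φ = Box ((s and (p or s)) and p). Evaluate φ at each world:
  w0 (successors {w0, w2}): φ is true.
  w1 (successors {w0, w2, w4}): φ is false.
  w2 (successors {w0}): φ is true.
  w3 (successors {w0, w3}): φ is false.
  w4 (successors {w4}): φ is false.
For instance, at w2:
  At w2: Box ((s and (p or s)) and p) requires (s and (p or s)) and p at every successor {w0}.
    At w0: (s and (p or s)) and p is true.
  So Box ((s and (p or s)) and p) is true at w2.
Satisfying worlds: {w0, w2}

w0, w2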